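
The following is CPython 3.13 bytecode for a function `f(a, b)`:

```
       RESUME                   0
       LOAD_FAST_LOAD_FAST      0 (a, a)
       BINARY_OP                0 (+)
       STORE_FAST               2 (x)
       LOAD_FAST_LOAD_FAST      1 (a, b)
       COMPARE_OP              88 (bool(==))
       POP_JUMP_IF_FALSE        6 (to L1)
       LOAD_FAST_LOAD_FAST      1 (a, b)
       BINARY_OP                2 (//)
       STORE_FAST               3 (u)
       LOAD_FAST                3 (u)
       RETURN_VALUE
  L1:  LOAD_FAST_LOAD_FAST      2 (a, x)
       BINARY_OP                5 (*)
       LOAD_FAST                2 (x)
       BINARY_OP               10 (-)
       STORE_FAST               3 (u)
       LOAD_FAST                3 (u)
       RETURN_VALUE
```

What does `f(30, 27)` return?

1740

LOAD_FAST_LOAD_FAST a,a → push 30,30. Stack: [30, 30]
BINARY_OP + → 30 + 30 = 60. Stack: [60]
STORE_FAST x → x=60. Stack: []
LOAD_FAST_LOAD_FAST a,b → push 30,27. Stack: [30, 27]
COMPARE_OP bool(==) → 30 vs 27 = False. Stack: [False]
POP_JUMP_IF_FALSE → pop False; jump. Stack: []
LOAD_FAST_LOAD_FAST a,x → push 30,60. Stack: [30, 60]
BINARY_OP * → 30 * 60 = 1800. Stack: [1800]
LOAD_FAST x → push 60. Stack: [1800, 60]
BINARY_OP - → 1800 - 60 = 1740. Stack: [1740]
STORE_FAST u → u=1740. Stack: []
LOAD_FAST u → push 1740. Stack: [1740]
RETURN_VALUE → return 1740.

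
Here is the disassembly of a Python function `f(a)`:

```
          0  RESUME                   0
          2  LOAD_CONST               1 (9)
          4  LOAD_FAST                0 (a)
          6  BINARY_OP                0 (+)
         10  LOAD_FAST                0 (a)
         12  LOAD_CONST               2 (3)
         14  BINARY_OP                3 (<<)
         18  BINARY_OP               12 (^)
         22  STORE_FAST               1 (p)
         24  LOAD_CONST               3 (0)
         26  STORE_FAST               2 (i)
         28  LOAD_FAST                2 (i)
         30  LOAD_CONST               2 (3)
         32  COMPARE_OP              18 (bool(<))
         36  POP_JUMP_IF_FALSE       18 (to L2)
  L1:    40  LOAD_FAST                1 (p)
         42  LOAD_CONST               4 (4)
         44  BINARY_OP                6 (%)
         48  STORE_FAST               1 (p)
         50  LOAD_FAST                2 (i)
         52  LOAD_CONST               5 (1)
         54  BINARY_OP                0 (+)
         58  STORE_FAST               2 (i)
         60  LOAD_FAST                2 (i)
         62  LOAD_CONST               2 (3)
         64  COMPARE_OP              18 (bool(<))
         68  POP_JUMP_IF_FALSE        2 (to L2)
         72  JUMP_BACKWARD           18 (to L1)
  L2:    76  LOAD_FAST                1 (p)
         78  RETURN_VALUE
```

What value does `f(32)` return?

LOAD_CONST → push 9. Stack: [9]
LOAD_FAST a → push 32. Stack: [9, 32]
BINARY_OP + → 9 + 32 = 41. Stack: [41]
LOAD_FAST a → push 32. Stack: [41, 32]
LOAD_CONST → push 3. Stack: [41, 32, 3]
BINARY_OP << → 32 << 3 = 256. Stack: [41, 256]
BINARY_OP ^ → 41 ^ 256 = 297. Stack: [297]
STORE_FAST p → p=297. Stack: []
LOAD_CONST → push 0. Stack: [0]
STORE_FAST i → i=0. Stack: []
LOAD_FAST i → push 0. Stack: [0]
LOAD_CONST → push 3. Stack: [0, 3]
COMPARE_OP bool(<) → 0 vs 3 = True. Stack: [True]
POP_JUMP_IF_FALSE → pop True; no jump. Stack: []
LOAD_FAST p → push 297. Stack: [297]
LOAD_CONST → push 4. Stack: [297, 4]
BINARY_OP % → 297 % 4 = 1. Stack: [1]
STORE_FAST p → p=1. Stack: []
LOAD_FAST i → push 0. Stack: [0]
LOAD_CONST → push 1. Stack: [0, 1]
BINARY_OP + → 0 + 1 = 1. Stack: [1]
STORE_FAST i → i=1. Stack: []
LOAD_FAST i → push 1. Stack: [1]
LOAD_CONST → push 3. Stack: [1, 3]
COMPARE_OP bool(<) → 1 vs 3 = True. Stack: [True]
POP_JUMP_IF_FALSE → pop True; no jump. Stack: []
LOAD_FAST p → push 1. Stack: [1]
LOAD_CONST → push 4. Stack: [1, 4]
BINARY_OP % → 1 % 4 = 1. Stack: [1]
STORE_FAST p → p=1. Stack: []
LOAD_FAST i → push 1. Stack: [1]
LOAD_CONST → push 1. Stack: [1, 1]
BINARY_OP + → 1 + 1 = 2. Stack: [2]
STORE_FAST i → i=2. Stack: []
LOAD_FAST i → push 2. Stack: [2]
LOAD_CONST → push 3. Stack: [2, 3]
COMPARE_OP bool(<) → 2 vs 3 = True. Stack: [True]
POP_JUMP_IF_FALSE → pop True; no jump. Stack: []
LOAD_FAST p → push 1. Stack: [1]
LOAD_CONST → push 4. Stack: [1, 4]
BINARY_OP % → 1 % 4 = 1. Stack: [1]
STORE_FAST p → p=1. Stack: []
LOAD_FAST i → push 2. Stack: [2]
LOAD_CONST → push 1. Stack: [2, 1]
BINARY_OP + → 2 + 1 = 3. Stack: [3]
STORE_FAST i → i=3. Stack: []
LOAD_FAST i → push 3. Stack: [3]
LOAD_CONST → push 3. Stack: [3, 3]
COMPARE_OP bool(<) → 3 vs 3 = False. Stack: [False]
POP_JUMP_IF_FALSE → pop False; jump. Stack: []
LOAD_FAST p → push 1. Stack: [1]
RETURN_VALUE → return 1.

1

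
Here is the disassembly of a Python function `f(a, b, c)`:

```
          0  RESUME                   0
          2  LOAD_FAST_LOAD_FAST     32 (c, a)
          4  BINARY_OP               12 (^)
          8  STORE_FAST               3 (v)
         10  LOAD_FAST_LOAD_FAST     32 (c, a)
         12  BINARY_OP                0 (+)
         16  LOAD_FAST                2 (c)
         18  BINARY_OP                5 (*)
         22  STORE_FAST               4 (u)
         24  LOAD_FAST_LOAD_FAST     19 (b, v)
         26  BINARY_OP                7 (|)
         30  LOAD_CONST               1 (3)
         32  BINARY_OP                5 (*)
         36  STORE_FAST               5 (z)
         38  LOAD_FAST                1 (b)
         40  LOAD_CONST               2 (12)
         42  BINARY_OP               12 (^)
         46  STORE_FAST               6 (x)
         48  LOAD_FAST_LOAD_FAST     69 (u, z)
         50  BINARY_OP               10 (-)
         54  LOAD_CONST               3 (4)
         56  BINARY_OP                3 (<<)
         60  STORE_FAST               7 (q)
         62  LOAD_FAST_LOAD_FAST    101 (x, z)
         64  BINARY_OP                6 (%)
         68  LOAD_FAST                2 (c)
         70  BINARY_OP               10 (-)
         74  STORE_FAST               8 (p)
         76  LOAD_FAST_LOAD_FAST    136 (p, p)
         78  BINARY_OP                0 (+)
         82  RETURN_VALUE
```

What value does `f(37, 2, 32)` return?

LOAD_FAST_LOAD_FAST c,a → push 32,37. Stack: [32, 37]
BINARY_OP ^ → 32 ^ 37 = 5. Stack: [5]
STORE_FAST v → v=5. Stack: []
LOAD_FAST_LOAD_FAST c,a → push 32,37. Stack: [32, 37]
BINARY_OP + → 32 + 37 = 69. Stack: [69]
LOAD_FAST c → push 32. Stack: [69, 32]
BINARY_OP * → 69 * 32 = 2208. Stack: [2208]
STORE_FAST u → u=2208. Stack: []
LOAD_FAST_LOAD_FAST b,v → push 2,5. Stack: [2, 5]
BINARY_OP | → 2 | 5 = 7. Stack: [7]
LOAD_CONST → push 3. Stack: [7, 3]
BINARY_OP * → 7 * 3 = 21. Stack: [21]
STORE_FAST z → z=21. Stack: []
LOAD_FAST b → push 2. Stack: [2]
LOAD_CONST → push 12. Stack: [2, 12]
BINARY_OP ^ → 2 ^ 12 = 14. Stack: [14]
STORE_FAST x → x=14. Stack: []
LOAD_FAST_LOAD_FAST u,z → push 2208,21. Stack: [2208, 21]
BINARY_OP - → 2208 - 21 = 2187. Stack: [2187]
LOAD_CONST → push 4. Stack: [2187, 4]
BINARY_OP << → 2187 << 4 = 34992. Stack: [34992]
STORE_FAST q → q=34992. Stack: []
LOAD_FAST_LOAD_FAST x,z → push 14,21. Stack: [14, 21]
BINARY_OP % → 14 % 21 = 14. Stack: [14]
LOAD_FAST c → push 32. Stack: [14, 32]
BINARY_OP - → 14 - 32 = -18. Stack: [-18]
STORE_FAST p → p=-18. Stack: []
LOAD_FAST_LOAD_FAST p,p → push -18,-18. Stack: [-18, -18]
BINARY_OP + → -18 + -18 = -36. Stack: [-36]
RETURN_VALUE → return -36.

-36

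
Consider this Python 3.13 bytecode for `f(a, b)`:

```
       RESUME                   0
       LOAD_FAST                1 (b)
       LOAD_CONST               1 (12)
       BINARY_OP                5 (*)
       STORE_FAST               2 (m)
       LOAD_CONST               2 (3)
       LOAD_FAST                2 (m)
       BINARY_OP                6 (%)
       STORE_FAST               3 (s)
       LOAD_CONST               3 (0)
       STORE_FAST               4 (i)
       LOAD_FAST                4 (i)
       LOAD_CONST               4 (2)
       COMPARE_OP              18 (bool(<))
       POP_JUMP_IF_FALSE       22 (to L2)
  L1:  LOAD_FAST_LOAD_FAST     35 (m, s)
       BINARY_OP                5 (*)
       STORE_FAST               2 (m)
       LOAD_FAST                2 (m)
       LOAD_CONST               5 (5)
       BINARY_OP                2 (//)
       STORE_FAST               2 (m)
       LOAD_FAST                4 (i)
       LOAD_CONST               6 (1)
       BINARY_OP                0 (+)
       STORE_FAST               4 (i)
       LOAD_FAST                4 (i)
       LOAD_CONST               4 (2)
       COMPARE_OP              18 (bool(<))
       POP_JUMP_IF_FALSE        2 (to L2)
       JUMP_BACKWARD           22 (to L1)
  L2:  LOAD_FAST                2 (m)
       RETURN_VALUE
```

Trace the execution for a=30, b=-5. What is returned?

LOAD_FAST b → push -5. Stack: [-5]
LOAD_CONST → push 12. Stack: [-5, 12]
BINARY_OP * → -5 * 12 = -60. Stack: [-60]
STORE_FAST m → m=-60. Stack: []
LOAD_CONST → push 3. Stack: [3]
LOAD_FAST m → push -60. Stack: [3, -60]
BINARY_OP % → 3 % -60 = -57. Stack: [-57]
STORE_FAST s → s=-57. Stack: []
LOAD_CONST → push 0. Stack: [0]
STORE_FAST i → i=0. Stack: []
LOAD_FAST i → push 0. Stack: [0]
LOAD_CONST → push 2. Stack: [0, 2]
COMPARE_OP bool(<) → 0 vs 2 = True. Stack: [True]
POP_JUMP_IF_FALSE → pop True; no jump. Stack: []
LOAD_FAST_LOAD_FAST m,s → push -60,-57. Stack: [-60, -57]
BINARY_OP * → -60 * -57 = 3420. Stack: [3420]
STORE_FAST m → m=3420. Stack: []
LOAD_FAST m → push 3420. Stack: [3420]
LOAD_CONST → push 5. Stack: [3420, 5]
BINARY_OP // → 3420 // 5 = 684. Stack: [684]
STORE_FAST m → m=684. Stack: []
LOAD_FAST i → push 0. Stack: [0]
LOAD_CONST → push 1. Stack: [0, 1]
BINARY_OP + → 0 + 1 = 1. Stack: [1]
STORE_FAST i → i=1. Stack: []
LOAD_FAST i → push 1. Stack: [1]
LOAD_CONST → push 2. Stack: [1, 2]
COMPARE_OP bool(<) → 1 vs 2 = True. Stack: [True]
POP_JUMP_IF_FALSE → pop True; no jump. Stack: []
LOAD_FAST_LOAD_FAST m,s → push 684,-57. Stack: [684, -57]
BINARY_OP * → 684 * -57 = -38988. Stack: [-38988]
STORE_FAST m → m=-38988. Stack: []
LOAD_FAST m → push -38988. Stack: [-38988]
LOAD_CONST → push 5. Stack: [-38988, 5]
BINARY_OP // → -38988 // 5 = -7798. Stack: [-7798]
STORE_FAST m → m=-7798. Stack: []
LOAD_FAST i → push 1. Stack: [1]
LOAD_CONST → push 1. Stack: [1, 1]
BINARY_OP + → 1 + 1 = 2. Stack: [2]
STORE_FAST i → i=2. Stack: []
LOAD_FAST i → push 2. Stack: [2]
LOAD_CONST → push 2. Stack: [2, 2]
COMPARE_OP bool(<) → 2 vs 2 = False. Stack: [False]
POP_JUMP_IF_FALSE → pop False; jump. Stack: []
LOAD_FAST m → push -7798. Stack: [-7798]
RETURN_VALUE → return -7798.

-7798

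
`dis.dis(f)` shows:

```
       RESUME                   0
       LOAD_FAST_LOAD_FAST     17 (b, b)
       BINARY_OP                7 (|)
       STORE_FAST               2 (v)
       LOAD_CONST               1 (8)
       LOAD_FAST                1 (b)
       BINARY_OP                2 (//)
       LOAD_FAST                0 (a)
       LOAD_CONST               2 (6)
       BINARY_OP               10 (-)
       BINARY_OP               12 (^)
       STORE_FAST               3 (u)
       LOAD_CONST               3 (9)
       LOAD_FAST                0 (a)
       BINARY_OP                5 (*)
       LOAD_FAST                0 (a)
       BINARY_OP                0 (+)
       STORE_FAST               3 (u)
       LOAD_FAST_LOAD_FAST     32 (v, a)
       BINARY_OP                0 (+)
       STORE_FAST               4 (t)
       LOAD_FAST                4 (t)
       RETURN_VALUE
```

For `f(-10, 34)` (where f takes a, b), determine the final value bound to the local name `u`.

LOAD_FAST_LOAD_FAST b,b → push 34,34. Stack: [34, 34]
BINARY_OP | → 34 | 34 = 34. Stack: [34]
STORE_FAST v → v=34. Stack: []
LOAD_CONST → push 8. Stack: [8]
LOAD_FAST b → push 34. Stack: [8, 34]
BINARY_OP // → 8 // 34 = 0. Stack: [0]
LOAD_FAST a → push -10. Stack: [0, -10]
LOAD_CONST → push 6. Stack: [0, -10, 6]
BINARY_OP - → -10 - 6 = -16. Stack: [0, -16]
BINARY_OP ^ → 0 ^ -16 = -16. Stack: [-16]
STORE_FAST u → u=-16. Stack: []
LOAD_CONST → push 9. Stack: [9]
LOAD_FAST a → push -10. Stack: [9, -10]
BINARY_OP * → 9 * -10 = -90. Stack: [-90]
LOAD_FAST a → push -10. Stack: [-90, -10]
BINARY_OP + → -90 + -10 = -100. Stack: [-100]
STORE_FAST u → u=-100. Stack: []
LOAD_FAST_LOAD_FAST v,a → push 34,-10. Stack: [34, -10]
BINARY_OP + → 34 + -10 = 24. Stack: [24]
STORE_FAST t → t=24. Stack: []
LOAD_FAST t → push 24. Stack: [24]
RETURN_VALUE → return 24.

-100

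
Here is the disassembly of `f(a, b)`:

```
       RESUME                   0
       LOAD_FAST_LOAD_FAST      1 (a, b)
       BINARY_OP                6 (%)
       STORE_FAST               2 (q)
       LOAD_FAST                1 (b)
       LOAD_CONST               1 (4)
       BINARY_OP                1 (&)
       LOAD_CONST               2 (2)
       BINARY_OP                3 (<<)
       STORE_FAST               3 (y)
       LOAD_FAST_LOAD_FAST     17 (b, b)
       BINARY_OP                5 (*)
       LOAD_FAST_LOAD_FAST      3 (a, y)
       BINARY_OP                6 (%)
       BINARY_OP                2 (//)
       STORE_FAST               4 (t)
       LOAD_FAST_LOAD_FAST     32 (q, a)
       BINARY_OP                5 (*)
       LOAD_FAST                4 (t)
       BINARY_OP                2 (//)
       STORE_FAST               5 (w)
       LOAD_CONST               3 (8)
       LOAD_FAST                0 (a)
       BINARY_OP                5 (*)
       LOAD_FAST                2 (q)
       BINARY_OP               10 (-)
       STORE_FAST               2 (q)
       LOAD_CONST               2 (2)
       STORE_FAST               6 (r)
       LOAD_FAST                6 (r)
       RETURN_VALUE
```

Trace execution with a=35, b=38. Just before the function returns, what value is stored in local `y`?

16

LOAD_FAST_LOAD_FAST a,b → push 35,38. Stack: [35, 38]
BINARY_OP % → 35 % 38 = 35. Stack: [35]
STORE_FAST q → q=35. Stack: []
LOAD_FAST b → push 38. Stack: [38]
LOAD_CONST → push 4. Stack: [38, 4]
BINARY_OP & → 38 & 4 = 4. Stack: [4]
LOAD_CONST → push 2. Stack: [4, 2]
BINARY_OP << → 4 << 2 = 16. Stack: [16]
STORE_FAST y → y=16. Stack: []
LOAD_FAST_LOAD_FAST b,b → push 38,38. Stack: [38, 38]
BINARY_OP * → 38 * 38 = 1444. Stack: [1444]
LOAD_FAST_LOAD_FAST a,y → push 35,16. Stack: [1444, 35, 16]
BINARY_OP % → 35 % 16 = 3. Stack: [1444, 3]
BINARY_OP // → 1444 // 3 = 481. Stack: [481]
STORE_FAST t → t=481. Stack: []
LOAD_FAST_LOAD_FAST q,a → push 35,35. Stack: [35, 35]
BINARY_OP * → 35 * 35 = 1225. Stack: [1225]
LOAD_FAST t → push 481. Stack: [1225, 481]
BINARY_OP // → 1225 // 481 = 2. Stack: [2]
STORE_FAST w → w=2. Stack: []
LOAD_CONST → push 8. Stack: [8]
LOAD_FAST a → push 35. Stack: [8, 35]
BINARY_OP * → 8 * 35 = 280. Stack: [280]
LOAD_FAST q → push 35. Stack: [280, 35]
BINARY_OP - → 280 - 35 = 245. Stack: [245]
STORE_FAST q → q=245. Stack: []
LOAD_CONST → push 2. Stack: [2]
STORE_FAST r → r=2. Stack: []
LOAD_FAST r → push 2. Stack: [2]
RETURN_VALUE → return 2.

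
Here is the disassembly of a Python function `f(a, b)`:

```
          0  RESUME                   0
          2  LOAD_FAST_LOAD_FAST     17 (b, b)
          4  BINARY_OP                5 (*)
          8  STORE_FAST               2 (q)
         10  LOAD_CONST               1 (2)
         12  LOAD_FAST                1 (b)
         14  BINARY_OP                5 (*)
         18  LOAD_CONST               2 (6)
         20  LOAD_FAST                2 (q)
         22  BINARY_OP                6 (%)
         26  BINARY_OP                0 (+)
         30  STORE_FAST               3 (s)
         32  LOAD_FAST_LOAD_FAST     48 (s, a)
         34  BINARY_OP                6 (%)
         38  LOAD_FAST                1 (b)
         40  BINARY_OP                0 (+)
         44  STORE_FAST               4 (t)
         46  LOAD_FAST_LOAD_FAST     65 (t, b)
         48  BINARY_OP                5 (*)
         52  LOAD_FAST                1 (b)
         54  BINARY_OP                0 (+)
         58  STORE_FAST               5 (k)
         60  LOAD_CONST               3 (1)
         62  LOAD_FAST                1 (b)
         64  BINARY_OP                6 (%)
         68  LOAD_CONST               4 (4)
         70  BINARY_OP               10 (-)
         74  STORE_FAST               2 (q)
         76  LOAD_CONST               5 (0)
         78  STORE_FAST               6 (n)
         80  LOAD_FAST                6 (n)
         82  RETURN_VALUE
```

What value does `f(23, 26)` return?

LOAD_FAST_LOAD_FAST b,b → push 26,26. Stack: [26, 26]
BINARY_OP * → 26 * 26 = 676. Stack: [676]
STORE_FAST q → q=676. Stack: []
LOAD_CONST → push 2. Stack: [2]
LOAD_FAST b → push 26. Stack: [2, 26]
BINARY_OP * → 2 * 26 = 52. Stack: [52]
LOAD_CONST → push 6. Stack: [52, 6]
LOAD_FAST q → push 676. Stack: [52, 6, 676]
BINARY_OP % → 6 % 676 = 6. Stack: [52, 6]
BINARY_OP + → 52 + 6 = 58. Stack: [58]
STORE_FAST s → s=58. Stack: []
LOAD_FAST_LOAD_FAST s,a → push 58,23. Stack: [58, 23]
BINARY_OP % → 58 % 23 = 12. Stack: [12]
LOAD_FAST b → push 26. Stack: [12, 26]
BINARY_OP + → 12 + 26 = 38. Stack: [38]
STORE_FAST t → t=38. Stack: []
LOAD_FAST_LOAD_FAST t,b → push 38,26. Stack: [38, 26]
BINARY_OP * → 38 * 26 = 988. Stack: [988]
LOAD_FAST b → push 26. Stack: [988, 26]
BINARY_OP + → 988 + 26 = 1014. Stack: [1014]
STORE_FAST k → k=1014. Stack: []
LOAD_CONST → push 1. Stack: [1]
LOAD_FAST b → push 26. Stack: [1, 26]
BINARY_OP % → 1 % 26 = 1. Stack: [1]
LOAD_CONST → push 4. Stack: [1, 4]
BINARY_OP - → 1 - 4 = -3. Stack: [-3]
STORE_FAST q → q=-3. Stack: []
LOAD_CONST → push 0. Stack: [0]
STORE_FAST n → n=0. Stack: []
LOAD_FAST n → push 0. Stack: [0]
RETURN_VALUE → return 0.

0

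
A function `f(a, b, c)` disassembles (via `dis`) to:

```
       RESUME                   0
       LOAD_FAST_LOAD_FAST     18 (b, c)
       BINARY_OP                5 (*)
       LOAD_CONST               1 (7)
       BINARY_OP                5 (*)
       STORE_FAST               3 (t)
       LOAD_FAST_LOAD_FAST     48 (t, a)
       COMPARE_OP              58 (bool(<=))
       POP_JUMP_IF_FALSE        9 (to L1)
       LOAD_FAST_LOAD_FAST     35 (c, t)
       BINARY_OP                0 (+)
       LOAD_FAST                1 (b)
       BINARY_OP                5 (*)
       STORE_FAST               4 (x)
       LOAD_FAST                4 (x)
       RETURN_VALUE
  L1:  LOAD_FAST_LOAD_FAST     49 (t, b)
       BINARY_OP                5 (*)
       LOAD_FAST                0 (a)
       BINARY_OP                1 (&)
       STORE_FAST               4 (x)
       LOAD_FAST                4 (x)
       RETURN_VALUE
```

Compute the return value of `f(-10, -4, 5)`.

LOAD_FAST_LOAD_FAST b,c → push -4,5. Stack: [-4, 5]
BINARY_OP * → -4 * 5 = -20. Stack: [-20]
LOAD_CONST → push 7. Stack: [-20, 7]
BINARY_OP * → -20 * 7 = -140. Stack: [-140]
STORE_FAST t → t=-140. Stack: []
LOAD_FAST_LOAD_FAST t,a → push -140,-10. Stack: [-140, -10]
COMPARE_OP bool(<=) → -140 vs -10 = True. Stack: [True]
POP_JUMP_IF_FALSE → pop True; no jump. Stack: []
LOAD_FAST_LOAD_FAST c,t → push 5,-140. Stack: [5, -140]
BINARY_OP + → 5 + -140 = -135. Stack: [-135]
LOAD_FAST b → push -4. Stack: [-135, -4]
BINARY_OP * → -135 * -4 = 540. Stack: [540]
STORE_FAST x → x=540. Stack: []
LOAD_FAST x → push 540. Stack: [540]
RETURN_VALUE → return 540.

540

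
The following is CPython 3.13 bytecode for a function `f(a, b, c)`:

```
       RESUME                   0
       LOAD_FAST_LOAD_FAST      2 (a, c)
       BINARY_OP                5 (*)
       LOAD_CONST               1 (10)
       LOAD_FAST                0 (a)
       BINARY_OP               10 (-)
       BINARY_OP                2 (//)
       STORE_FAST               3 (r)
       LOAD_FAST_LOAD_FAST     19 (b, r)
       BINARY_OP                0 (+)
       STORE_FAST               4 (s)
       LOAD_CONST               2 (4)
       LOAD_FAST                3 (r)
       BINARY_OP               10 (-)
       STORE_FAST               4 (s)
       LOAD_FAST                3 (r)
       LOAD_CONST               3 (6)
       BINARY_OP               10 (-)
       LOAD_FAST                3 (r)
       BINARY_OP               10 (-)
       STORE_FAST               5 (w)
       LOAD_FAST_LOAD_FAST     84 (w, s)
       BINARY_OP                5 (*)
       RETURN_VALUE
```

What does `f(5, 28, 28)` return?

144

LOAD_FAST_LOAD_FAST a,c → push 5,28. Stack: [5, 28]
BINARY_OP * → 5 * 28 = 140. Stack: [140]
LOAD_CONST → push 10. Stack: [140, 10]
LOAD_FAST a → push 5. Stack: [140, 10, 5]
BINARY_OP - → 10 - 5 = 5. Stack: [140, 5]
BINARY_OP // → 140 // 5 = 28. Stack: [28]
STORE_FAST r → r=28. Stack: []
LOAD_FAST_LOAD_FAST b,r → push 28,28. Stack: [28, 28]
BINARY_OP + → 28 + 28 = 56. Stack: [56]
STORE_FAST s → s=56. Stack: []
LOAD_CONST → push 4. Stack: [4]
LOAD_FAST r → push 28. Stack: [4, 28]
BINARY_OP - → 4 - 28 = -24. Stack: [-24]
STORE_FAST s → s=-24. Stack: []
LOAD_FAST r → push 28. Stack: [28]
LOAD_CONST → push 6. Stack: [28, 6]
BINARY_OP - → 28 - 6 = 22. Stack: [22]
LOAD_FAST r → push 28. Stack: [22, 28]
BINARY_OP - → 22 - 28 = -6. Stack: [-6]
STORE_FAST w → w=-6. Stack: []
LOAD_FAST_LOAD_FAST w,s → push -6,-24. Stack: [-6, -24]
BINARY_OP * → -6 * -24 = 144. Stack: [144]
RETURN_VALUE → return 144.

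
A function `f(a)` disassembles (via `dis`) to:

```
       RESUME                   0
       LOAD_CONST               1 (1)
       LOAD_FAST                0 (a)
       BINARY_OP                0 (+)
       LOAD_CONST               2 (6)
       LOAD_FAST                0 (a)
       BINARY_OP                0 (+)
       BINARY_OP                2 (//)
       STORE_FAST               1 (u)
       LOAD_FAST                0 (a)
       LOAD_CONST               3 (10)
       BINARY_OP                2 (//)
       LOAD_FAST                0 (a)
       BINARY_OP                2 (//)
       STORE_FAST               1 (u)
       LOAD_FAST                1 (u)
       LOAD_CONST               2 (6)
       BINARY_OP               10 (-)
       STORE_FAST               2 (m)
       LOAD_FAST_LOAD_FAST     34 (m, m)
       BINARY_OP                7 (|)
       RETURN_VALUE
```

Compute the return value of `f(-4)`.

LOAD_CONST → push 1. Stack: [1]
LOAD_FAST a → push -4. Stack: [1, -4]
BINARY_OP + → 1 + -4 = -3. Stack: [-3]
LOAD_CONST → push 6. Stack: [-3, 6]
LOAD_FAST a → push -4. Stack: [-3, 6, -4]
BINARY_OP + → 6 + -4 = 2. Stack: [-3, 2]
BINARY_OP // → -3 // 2 = -2. Stack: [-2]
STORE_FAST u → u=-2. Stack: []
LOAD_FAST a → push -4. Stack: [-4]
LOAD_CONST → push 10. Stack: [-4, 10]
BINARY_OP // → -4 // 10 = -1. Stack: [-1]
LOAD_FAST a → push -4. Stack: [-1, -4]
BINARY_OP // → -1 // -4 = 0. Stack: [0]
STORE_FAST u → u=0. Stack: []
LOAD_FAST u → push 0. Stack: [0]
LOAD_CONST → push 6. Stack: [0, 6]
BINARY_OP - → 0 - 6 = -6. Stack: [-6]
STORE_FAST m → m=-6. Stack: []
LOAD_FAST_LOAD_FAST m,m → push -6,-6. Stack: [-6, -6]
BINARY_OP | → -6 | -6 = -6. Stack: [-6]
RETURN_VALUE → return -6.

-6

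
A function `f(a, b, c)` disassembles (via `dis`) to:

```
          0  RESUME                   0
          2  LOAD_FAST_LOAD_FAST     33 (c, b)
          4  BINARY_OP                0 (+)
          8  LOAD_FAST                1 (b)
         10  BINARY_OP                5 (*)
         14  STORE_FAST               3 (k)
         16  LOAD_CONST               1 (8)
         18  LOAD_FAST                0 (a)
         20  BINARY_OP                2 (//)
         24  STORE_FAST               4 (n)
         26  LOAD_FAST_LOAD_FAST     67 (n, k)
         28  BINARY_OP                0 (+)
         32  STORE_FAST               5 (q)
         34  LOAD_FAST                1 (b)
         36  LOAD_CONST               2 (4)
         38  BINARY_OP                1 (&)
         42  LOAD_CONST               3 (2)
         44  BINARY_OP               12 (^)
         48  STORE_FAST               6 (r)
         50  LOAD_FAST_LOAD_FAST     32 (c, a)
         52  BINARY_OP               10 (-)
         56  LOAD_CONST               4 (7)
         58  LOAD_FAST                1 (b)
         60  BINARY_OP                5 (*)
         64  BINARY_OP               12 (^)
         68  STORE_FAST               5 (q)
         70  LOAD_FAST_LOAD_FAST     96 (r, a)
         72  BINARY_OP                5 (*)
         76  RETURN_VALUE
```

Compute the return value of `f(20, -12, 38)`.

LOAD_FAST_LOAD_FAST c,b → push 38,-12. Stack: [38, -12]
BINARY_OP + → 38 + -12 = 26. Stack: [26]
LOAD_FAST b → push -12. Stack: [26, -12]
BINARY_OP * → 26 * -12 = -312. Stack: [-312]
STORE_FAST k → k=-312. Stack: []
LOAD_CONST → push 8. Stack: [8]
LOAD_FAST a → push 20. Stack: [8, 20]
BINARY_OP // → 8 // 20 = 0. Stack: [0]
STORE_FAST n → n=0. Stack: []
LOAD_FAST_LOAD_FAST n,k → push 0,-312. Stack: [0, -312]
BINARY_OP + → 0 + -312 = -312. Stack: [-312]
STORE_FAST q → q=-312. Stack: []
LOAD_FAST b → push -12. Stack: [-12]
LOAD_CONST → push 4. Stack: [-12, 4]
BINARY_OP & → -12 & 4 = 4. Stack: [4]
LOAD_CONST → push 2. Stack: [4, 2]
BINARY_OP ^ → 4 ^ 2 = 6. Stack: [6]
STORE_FAST r → r=6. Stack: []
LOAD_FAST_LOAD_FAST c,a → push 38,20. Stack: [38, 20]
BINARY_OP - → 38 - 20 = 18. Stack: [18]
LOAD_CONST → push 7. Stack: [18, 7]
LOAD_FAST b → push -12. Stack: [18, 7, -12]
BINARY_OP * → 7 * -12 = -84. Stack: [18, -84]
BINARY_OP ^ → 18 ^ -84 = -66. Stack: [-66]
STORE_FAST q → q=-66. Stack: []
LOAD_FAST_LOAD_FAST r,a → push 6,20. Stack: [6, 20]
BINARY_OP * → 6 * 20 = 120. Stack: [120]
RETURN_VALUE → return 120.

120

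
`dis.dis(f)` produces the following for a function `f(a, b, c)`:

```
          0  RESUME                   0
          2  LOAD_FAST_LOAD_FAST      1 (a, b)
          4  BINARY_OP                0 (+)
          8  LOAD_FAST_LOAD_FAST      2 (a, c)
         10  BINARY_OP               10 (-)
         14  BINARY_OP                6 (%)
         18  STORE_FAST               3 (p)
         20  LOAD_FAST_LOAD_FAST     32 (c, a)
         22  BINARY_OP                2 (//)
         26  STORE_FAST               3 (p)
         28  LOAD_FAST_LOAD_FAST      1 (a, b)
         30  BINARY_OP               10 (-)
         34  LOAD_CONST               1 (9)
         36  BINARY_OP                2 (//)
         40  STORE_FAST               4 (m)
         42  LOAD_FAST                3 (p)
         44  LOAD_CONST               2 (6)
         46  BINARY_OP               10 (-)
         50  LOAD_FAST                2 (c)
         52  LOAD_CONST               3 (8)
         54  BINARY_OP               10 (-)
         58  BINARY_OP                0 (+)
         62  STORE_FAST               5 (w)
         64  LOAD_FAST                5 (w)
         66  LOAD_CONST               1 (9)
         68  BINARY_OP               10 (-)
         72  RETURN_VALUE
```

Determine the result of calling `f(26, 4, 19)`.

-4

LOAD_FAST_LOAD_FAST a,b → push 26,4. Stack: [26, 4]
BINARY_OP + → 26 + 4 = 30. Stack: [30]
LOAD_FAST_LOAD_FAST a,c → push 26,19. Stack: [30, 26, 19]
BINARY_OP - → 26 - 19 = 7. Stack: [30, 7]
BINARY_OP % → 30 % 7 = 2. Stack: [2]
STORE_FAST p → p=2. Stack: []
LOAD_FAST_LOAD_FAST c,a → push 19,26. Stack: [19, 26]
BINARY_OP // → 19 // 26 = 0. Stack: [0]
STORE_FAST p → p=0. Stack: []
LOAD_FAST_LOAD_FAST a,b → push 26,4. Stack: [26, 4]
BINARY_OP - → 26 - 4 = 22. Stack: [22]
LOAD_CONST → push 9. Stack: [22, 9]
BINARY_OP // → 22 // 9 = 2. Stack: [2]
STORE_FAST m → m=2. Stack: []
LOAD_FAST p → push 0. Stack: [0]
LOAD_CONST → push 6. Stack: [0, 6]
BINARY_OP - → 0 - 6 = -6. Stack: [-6]
LOAD_FAST c → push 19. Stack: [-6, 19]
LOAD_CONST → push 8. Stack: [-6, 19, 8]
BINARY_OP - → 19 - 8 = 11. Stack: [-6, 11]
BINARY_OP + → -6 + 11 = 5. Stack: [5]
STORE_FAST w → w=5. Stack: []
LOAD_FAST w → push 5. Stack: [5]
LOAD_CONST → push 9. Stack: [5, 9]
BINARY_OP - → 5 - 9 = -4. Stack: [-4]
RETURN_VALUE → return -4.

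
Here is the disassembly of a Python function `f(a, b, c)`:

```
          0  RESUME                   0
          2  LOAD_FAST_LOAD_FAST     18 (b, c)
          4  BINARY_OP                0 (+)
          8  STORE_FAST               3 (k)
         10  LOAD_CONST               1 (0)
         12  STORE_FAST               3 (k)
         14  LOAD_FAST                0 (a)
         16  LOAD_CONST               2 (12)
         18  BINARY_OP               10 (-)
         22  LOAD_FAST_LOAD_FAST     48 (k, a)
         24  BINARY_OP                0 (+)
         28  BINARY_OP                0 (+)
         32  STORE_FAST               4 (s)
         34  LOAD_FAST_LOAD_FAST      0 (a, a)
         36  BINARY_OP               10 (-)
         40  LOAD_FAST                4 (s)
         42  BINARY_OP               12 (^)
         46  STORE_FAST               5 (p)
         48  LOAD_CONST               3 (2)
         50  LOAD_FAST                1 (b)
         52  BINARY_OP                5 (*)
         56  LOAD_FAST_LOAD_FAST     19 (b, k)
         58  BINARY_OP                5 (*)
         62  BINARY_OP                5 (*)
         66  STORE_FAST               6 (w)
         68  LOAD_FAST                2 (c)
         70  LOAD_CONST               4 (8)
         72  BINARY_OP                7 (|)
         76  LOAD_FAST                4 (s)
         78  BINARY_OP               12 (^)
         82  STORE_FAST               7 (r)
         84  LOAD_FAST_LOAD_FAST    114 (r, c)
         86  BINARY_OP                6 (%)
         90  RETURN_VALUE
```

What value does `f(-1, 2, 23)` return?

4

LOAD_FAST_LOAD_FAST b,c → push 2,23. Stack: [2, 23]
BINARY_OP + → 2 + 23 = 25. Stack: [25]
STORE_FAST k → k=25. Stack: []
LOAD_CONST → push 0. Stack: [0]
STORE_FAST k → k=0. Stack: []
LOAD_FAST a → push -1. Stack: [-1]
LOAD_CONST → push 12. Stack: [-1, 12]
BINARY_OP - → -1 - 12 = -13. Stack: [-13]
LOAD_FAST_LOAD_FAST k,a → push 0,-1. Stack: [-13, 0, -1]
BINARY_OP + → 0 + -1 = -1. Stack: [-13, -1]
BINARY_OP + → -13 + -1 = -14. Stack: [-14]
STORE_FAST s → s=-14. Stack: []
LOAD_FAST_LOAD_FAST a,a → push -1,-1. Stack: [-1, -1]
BINARY_OP - → -1 - -1 = 0. Stack: [0]
LOAD_FAST s → push -14. Stack: [0, -14]
BINARY_OP ^ → 0 ^ -14 = -14. Stack: [-14]
STORE_FAST p → p=-14. Stack: []
LOAD_CONST → push 2. Stack: [2]
LOAD_FAST b → push 2. Stack: [2, 2]
BINARY_OP * → 2 * 2 = 4. Stack: [4]
LOAD_FAST_LOAD_FAST b,k → push 2,0. Stack: [4, 2, 0]
BINARY_OP * → 2 * 0 = 0. Stack: [4, 0]
BINARY_OP * → 4 * 0 = 0. Stack: [0]
STORE_FAST w → w=0. Stack: []
LOAD_FAST c → push 23. Stack: [23]
LOAD_CONST → push 8. Stack: [23, 8]
BINARY_OP | → 23 | 8 = 31. Stack: [31]
LOAD_FAST s → push -14. Stack: [31, -14]
BINARY_OP ^ → 31 ^ -14 = -19. Stack: [-19]
STORE_FAST r → r=-19. Stack: []
LOAD_FAST_LOAD_FAST r,c → push -19,23. Stack: [-19, 23]
BINARY_OP % → -19 % 23 = 4. Stack: [4]
RETURN_VALUE → return 4.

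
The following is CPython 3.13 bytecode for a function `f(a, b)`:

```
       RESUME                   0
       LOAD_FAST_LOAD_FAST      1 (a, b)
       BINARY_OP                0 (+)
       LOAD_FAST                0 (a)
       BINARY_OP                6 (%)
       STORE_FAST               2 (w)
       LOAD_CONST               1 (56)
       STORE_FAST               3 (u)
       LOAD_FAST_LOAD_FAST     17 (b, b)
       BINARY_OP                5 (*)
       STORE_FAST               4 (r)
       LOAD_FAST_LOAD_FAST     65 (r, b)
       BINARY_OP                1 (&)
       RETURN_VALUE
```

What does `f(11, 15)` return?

1

LOAD_FAST_LOAD_FAST a,b → push 11,15. Stack: [11, 15]
BINARY_OP + → 11 + 15 = 26. Stack: [26]
LOAD_FAST a → push 11. Stack: [26, 11]
BINARY_OP % → 26 % 11 = 4. Stack: [4]
STORE_FAST w → w=4. Stack: []
LOAD_CONST → push 56. Stack: [56]
STORE_FAST u → u=56. Stack: []
LOAD_FAST_LOAD_FAST b,b → push 15,15. Stack: [15, 15]
BINARY_OP * → 15 * 15 = 225. Stack: [225]
STORE_FAST r → r=225. Stack: []
LOAD_FAST_LOAD_FAST r,b → push 225,15. Stack: [225, 15]
BINARY_OP & → 225 & 15 = 1. Stack: [1]
RETURN_VALUE → return 1.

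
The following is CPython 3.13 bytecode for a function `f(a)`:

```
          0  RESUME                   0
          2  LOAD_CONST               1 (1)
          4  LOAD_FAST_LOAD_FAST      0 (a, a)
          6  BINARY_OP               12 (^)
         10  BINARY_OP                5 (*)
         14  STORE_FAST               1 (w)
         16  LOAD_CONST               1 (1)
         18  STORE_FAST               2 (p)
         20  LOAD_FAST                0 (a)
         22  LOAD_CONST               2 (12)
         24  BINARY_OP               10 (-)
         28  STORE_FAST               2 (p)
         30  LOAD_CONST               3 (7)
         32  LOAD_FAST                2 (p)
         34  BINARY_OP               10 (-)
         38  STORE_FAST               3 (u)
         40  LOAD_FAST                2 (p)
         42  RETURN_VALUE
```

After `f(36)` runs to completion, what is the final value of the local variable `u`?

-17

LOAD_CONST → push 1. Stack: [1]
LOAD_FAST_LOAD_FAST a,a → push 36,36. Stack: [1, 36, 36]
BINARY_OP ^ → 36 ^ 36 = 0. Stack: [1, 0]
BINARY_OP * → 1 * 0 = 0. Stack: [0]
STORE_FAST w → w=0. Stack: []
LOAD_CONST → push 1. Stack: [1]
STORE_FAST p → p=1. Stack: []
LOAD_FAST a → push 36. Stack: [36]
LOAD_CONST → push 12. Stack: [36, 12]
BINARY_OP - → 36 - 12 = 24. Stack: [24]
STORE_FAST p → p=24. Stack: []
LOAD_CONST → push 7. Stack: [7]
LOAD_FAST p → push 24. Stack: [7, 24]
BINARY_OP - → 7 - 24 = -17. Stack: [-17]
STORE_FAST u → u=-17. Stack: []
LOAD_FAST p → push 24. Stack: [24]
RETURN_VALUE → return 24.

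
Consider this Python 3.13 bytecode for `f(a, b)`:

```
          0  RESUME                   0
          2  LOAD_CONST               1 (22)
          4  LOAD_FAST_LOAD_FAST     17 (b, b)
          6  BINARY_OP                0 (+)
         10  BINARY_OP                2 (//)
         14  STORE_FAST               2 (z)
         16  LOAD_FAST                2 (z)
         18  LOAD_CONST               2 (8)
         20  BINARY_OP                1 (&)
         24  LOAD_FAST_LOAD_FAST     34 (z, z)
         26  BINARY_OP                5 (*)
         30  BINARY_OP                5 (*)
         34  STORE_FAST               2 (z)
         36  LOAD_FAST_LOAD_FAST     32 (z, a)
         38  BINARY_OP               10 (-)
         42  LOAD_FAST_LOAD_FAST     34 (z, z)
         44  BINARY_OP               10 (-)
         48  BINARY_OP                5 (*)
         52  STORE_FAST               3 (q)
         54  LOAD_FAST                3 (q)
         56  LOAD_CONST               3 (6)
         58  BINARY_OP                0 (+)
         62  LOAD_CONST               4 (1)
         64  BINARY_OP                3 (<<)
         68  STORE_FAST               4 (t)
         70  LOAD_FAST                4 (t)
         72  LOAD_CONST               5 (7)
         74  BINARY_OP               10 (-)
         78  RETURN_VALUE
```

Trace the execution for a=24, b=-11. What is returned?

5

LOAD_CONST → push 22. Stack: [22]
LOAD_FAST_LOAD_FAST b,b → push -11,-11. Stack: [22, -11, -11]
BINARY_OP + → -11 + -11 = -22. Stack: [22, -22]
BINARY_OP // → 22 // -22 = -1. Stack: [-1]
STORE_FAST z → z=-1. Stack: []
LOAD_FAST z → push -1. Stack: [-1]
LOAD_CONST → push 8. Stack: [-1, 8]
BINARY_OP & → -1 & 8 = 8. Stack: [8]
LOAD_FAST_LOAD_FAST z,z → push -1,-1. Stack: [8, -1, -1]
BINARY_OP * → -1 * -1 = 1. Stack: [8, 1]
BINARY_OP * → 8 * 1 = 8. Stack: [8]
STORE_FAST z → z=8. Stack: []
LOAD_FAST_LOAD_FAST z,a → push 8,24. Stack: [8, 24]
BINARY_OP - → 8 - 24 = -16. Stack: [-16]
LOAD_FAST_LOAD_FAST z,z → push 8,8. Stack: [-16, 8, 8]
BINARY_OP - → 8 - 8 = 0. Stack: [-16, 0]
BINARY_OP * → -16 * 0 = 0. Stack: [0]
STORE_FAST q → q=0. Stack: []
LOAD_FAST q → push 0. Stack: [0]
LOAD_CONST → push 6. Stack: [0, 6]
BINARY_OP + → 0 + 6 = 6. Stack: [6]
LOAD_CONST → push 1. Stack: [6, 1]
BINARY_OP << → 6 << 1 = 12. Stack: [12]
STORE_FAST t → t=12. Stack: []
LOAD_FAST t → push 12. Stack: [12]
LOAD_CONST → push 7. Stack: [12, 7]
BINARY_OP - → 12 - 7 = 5. Stack: [5]
RETURN_VALUE → return 5.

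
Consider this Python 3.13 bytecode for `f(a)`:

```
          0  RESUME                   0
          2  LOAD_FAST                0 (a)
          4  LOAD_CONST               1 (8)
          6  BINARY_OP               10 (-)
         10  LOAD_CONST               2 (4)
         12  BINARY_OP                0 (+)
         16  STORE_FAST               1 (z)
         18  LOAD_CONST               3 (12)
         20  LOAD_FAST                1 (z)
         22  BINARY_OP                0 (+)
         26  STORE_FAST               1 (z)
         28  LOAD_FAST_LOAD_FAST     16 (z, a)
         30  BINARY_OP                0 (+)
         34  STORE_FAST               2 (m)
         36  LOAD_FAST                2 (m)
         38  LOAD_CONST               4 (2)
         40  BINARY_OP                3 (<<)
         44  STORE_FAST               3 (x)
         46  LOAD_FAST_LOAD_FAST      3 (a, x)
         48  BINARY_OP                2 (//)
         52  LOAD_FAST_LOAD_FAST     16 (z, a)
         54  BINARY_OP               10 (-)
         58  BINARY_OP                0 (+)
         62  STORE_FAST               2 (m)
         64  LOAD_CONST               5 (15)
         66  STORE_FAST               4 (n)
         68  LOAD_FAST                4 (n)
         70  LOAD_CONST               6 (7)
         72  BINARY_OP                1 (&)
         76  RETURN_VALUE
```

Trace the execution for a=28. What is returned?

7

LOAD_FAST a → push 28. Stack: [28]
LOAD_CONST → push 8. Stack: [28, 8]
BINARY_OP - → 28 - 8 = 20. Stack: [20]
LOAD_CONST → push 4. Stack: [20, 4]
BINARY_OP + → 20 + 4 = 24. Stack: [24]
STORE_FAST z → z=24. Stack: []
LOAD_CONST → push 12. Stack: [12]
LOAD_FAST z → push 24. Stack: [12, 24]
BINARY_OP + → 12 + 24 = 36. Stack: [36]
STORE_FAST z → z=36. Stack: []
LOAD_FAST_LOAD_FAST z,a → push 36,28. Stack: [36, 28]
BINARY_OP + → 36 + 28 = 64. Stack: [64]
STORE_FAST m → m=64. Stack: []
LOAD_FAST m → push 64. Stack: [64]
LOAD_CONST → push 2. Stack: [64, 2]
BINARY_OP << → 64 << 2 = 256. Stack: [256]
STORE_FAST x → x=256. Stack: []
LOAD_FAST_LOAD_FAST a,x → push 28,256. Stack: [28, 256]
BINARY_OP // → 28 // 256 = 0. Stack: [0]
LOAD_FAST_LOAD_FAST z,a → push 36,28. Stack: [0, 36, 28]
BINARY_OP - → 36 - 28 = 8. Stack: [0, 8]
BINARY_OP + → 0 + 8 = 8. Stack: [8]
STORE_FAST m → m=8. Stack: []
LOAD_CONST → push 15. Stack: [15]
STORE_FAST n → n=15. Stack: []
LOAD_FAST n → push 15. Stack: [15]
LOAD_CONST → push 7. Stack: [15, 7]
BINARY_OP & → 15 & 7 = 7. Stack: [7]
RETURN_VALUE → return 7.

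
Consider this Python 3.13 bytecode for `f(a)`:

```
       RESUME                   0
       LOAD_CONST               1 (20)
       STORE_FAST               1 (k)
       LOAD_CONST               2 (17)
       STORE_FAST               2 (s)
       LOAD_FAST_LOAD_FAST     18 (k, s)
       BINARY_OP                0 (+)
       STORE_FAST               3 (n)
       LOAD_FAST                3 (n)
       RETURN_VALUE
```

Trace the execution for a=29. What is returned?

37

LOAD_CONST → push 20. Stack: [20]
STORE_FAST k → k=20. Stack: []
LOAD_CONST → push 17. Stack: [17]
STORE_FAST s → s=17. Stack: []
LOAD_FAST_LOAD_FAST k,s → push 20,17. Stack: [20, 17]
BINARY_OP + → 20 + 17 = 37. Stack: [37]
STORE_FAST n → n=37. Stack: []
LOAD_FAST n → push 37. Stack: [37]
RETURN_VALUE → return 37.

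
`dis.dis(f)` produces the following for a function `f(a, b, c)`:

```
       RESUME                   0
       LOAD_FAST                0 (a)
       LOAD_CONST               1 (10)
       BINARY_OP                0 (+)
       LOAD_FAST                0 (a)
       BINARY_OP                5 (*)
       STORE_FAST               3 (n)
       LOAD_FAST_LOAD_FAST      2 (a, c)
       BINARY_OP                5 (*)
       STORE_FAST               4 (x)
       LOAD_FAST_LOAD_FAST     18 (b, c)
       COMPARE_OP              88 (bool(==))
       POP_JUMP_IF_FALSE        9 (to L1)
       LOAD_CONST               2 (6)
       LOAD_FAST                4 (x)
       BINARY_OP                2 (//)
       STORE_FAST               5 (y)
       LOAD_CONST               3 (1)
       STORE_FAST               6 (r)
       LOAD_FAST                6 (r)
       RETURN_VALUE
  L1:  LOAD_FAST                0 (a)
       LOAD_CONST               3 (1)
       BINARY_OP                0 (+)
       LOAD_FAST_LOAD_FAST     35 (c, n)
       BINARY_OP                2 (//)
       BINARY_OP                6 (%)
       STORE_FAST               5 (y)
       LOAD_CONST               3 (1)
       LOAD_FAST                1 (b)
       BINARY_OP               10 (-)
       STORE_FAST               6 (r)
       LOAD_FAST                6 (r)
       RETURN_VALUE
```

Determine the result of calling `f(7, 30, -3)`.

-29

LOAD_FAST a → push 7. Stack: [7]
LOAD_CONST → push 10. Stack: [7, 10]
BINARY_OP + → 7 + 10 = 17. Stack: [17]
LOAD_FAST a → push 7. Stack: [17, 7]
BINARY_OP * → 17 * 7 = 119. Stack: [119]
STORE_FAST n → n=119. Stack: []
LOAD_FAST_LOAD_FAST a,c → push 7,-3. Stack: [7, -3]
BINARY_OP * → 7 * -3 = -21. Stack: [-21]
STORE_FAST x → x=-21. Stack: []
LOAD_FAST_LOAD_FAST b,c → push 30,-3. Stack: [30, -3]
COMPARE_OP bool(==) → 30 vs -3 = False. Stack: [False]
POP_JUMP_IF_FALSE → pop False; jump. Stack: []
LOAD_FAST a → push 7. Stack: [7]
LOAD_CONST → push 1. Stack: [7, 1]
BINARY_OP + → 7 + 1 = 8. Stack: [8]
LOAD_FAST_LOAD_FAST c,n → push -3,119. Stack: [8, -3, 119]
BINARY_OP // → -3 // 119 = -1. Stack: [8, -1]
BINARY_OP % → 8 % -1 = 0. Stack: [0]
STORE_FAST y → y=0. Stack: []
LOAD_CONST → push 1. Stack: [1]
LOAD_FAST b → push 30. Stack: [1, 30]
BINARY_OP - → 1 - 30 = -29. Stack: [-29]
STORE_FAST r → r=-29. Stack: []
LOAD_FAST r → push -29. Stack: [-29]
RETURN_VALUE → return -29.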